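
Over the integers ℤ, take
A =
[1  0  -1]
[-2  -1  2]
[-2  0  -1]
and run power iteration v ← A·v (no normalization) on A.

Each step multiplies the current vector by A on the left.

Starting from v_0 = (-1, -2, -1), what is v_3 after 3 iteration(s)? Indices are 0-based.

v_0 = (-1, -2, -1).
v_1 = A·v_0 = (0, 2, 3).
v_2 = A·v_1 = (-3, 4, -3).
v_3 = A·v_2 = (0, -4, 9).

v_3 = (0, -4, 9)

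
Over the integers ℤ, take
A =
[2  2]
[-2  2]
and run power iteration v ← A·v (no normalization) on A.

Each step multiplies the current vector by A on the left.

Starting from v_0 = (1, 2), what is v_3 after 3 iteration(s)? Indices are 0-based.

v_3 = (16, -48)

v_0 = (1, 2).
v_1 = A·v_0 = (6, 2).
v_2 = A·v_1 = (16, -8).
v_3 = A·v_2 = (16, -48).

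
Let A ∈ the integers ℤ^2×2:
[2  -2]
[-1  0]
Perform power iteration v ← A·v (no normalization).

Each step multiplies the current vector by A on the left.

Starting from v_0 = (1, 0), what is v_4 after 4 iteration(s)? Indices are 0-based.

v_4 = (44, -16)

v_0 = (1, 0).
v_1 = A·v_0 = (2, -1).
v_2 = A·v_1 = (6, -2).
v_3 = A·v_2 = (16, -6).
v_4 = A·v_3 = (44, -16).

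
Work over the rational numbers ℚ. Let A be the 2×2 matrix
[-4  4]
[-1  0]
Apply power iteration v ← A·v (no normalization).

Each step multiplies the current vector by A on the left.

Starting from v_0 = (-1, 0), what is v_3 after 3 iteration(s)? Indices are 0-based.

v_0 = (-1, 0).
v_1 = A·v_0 = (4, 1).
v_2 = A·v_1 = (-12, -4).
v_3 = A·v_2 = (32, 12).

v_3 = (32, 12)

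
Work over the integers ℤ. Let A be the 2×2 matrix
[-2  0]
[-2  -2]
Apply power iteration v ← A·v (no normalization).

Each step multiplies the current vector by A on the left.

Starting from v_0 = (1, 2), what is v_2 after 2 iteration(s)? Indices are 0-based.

v_2 = (4, 16)

v_0 = (1, 2).
v_1 = A·v_0 = (-2, -6).
v_2 = A·v_1 = (4, 16).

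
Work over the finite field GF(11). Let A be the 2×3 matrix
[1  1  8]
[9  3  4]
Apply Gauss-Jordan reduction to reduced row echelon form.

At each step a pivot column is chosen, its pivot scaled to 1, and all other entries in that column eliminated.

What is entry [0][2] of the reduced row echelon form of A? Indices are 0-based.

M[0][2] = 4

step 1: normalize row 0 (÷1) = (1, 1, 8)
  row 1: subtract 9×row0 = (0, 5, 9)
step 2: normalize row 1 (÷5) = (0, 1, 4)
  row 0: subtract 1×row1 = (1, 0, 4)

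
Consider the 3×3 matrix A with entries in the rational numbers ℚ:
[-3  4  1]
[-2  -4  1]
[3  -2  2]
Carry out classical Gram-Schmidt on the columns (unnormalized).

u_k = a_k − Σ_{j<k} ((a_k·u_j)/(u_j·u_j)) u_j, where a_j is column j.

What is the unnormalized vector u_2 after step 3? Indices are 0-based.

u_2 = (248/173, 93/173, 310/173)

Step 1: u_0 = a_0 = (-3, -2, 3).
Step 2: u_1 = a_1 − (-5/11)·u_0 = (29/11, -54/11, -7/11).
Step 3: u_2 = a_2 − (1/22)·u_0 − (-39/346)·u_1 = (248/173, 93/173, 310/173).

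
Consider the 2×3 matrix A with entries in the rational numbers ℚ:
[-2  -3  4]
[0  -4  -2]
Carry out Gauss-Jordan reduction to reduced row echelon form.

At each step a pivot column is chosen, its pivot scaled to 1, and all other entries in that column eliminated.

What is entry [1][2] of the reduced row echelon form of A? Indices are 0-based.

M[1][2] = 1/2

step 1: normalize row 0 (÷-2) = (1, 3/2, -2)
step 2: normalize row 1 (÷-4) = (0, 1, 1/2)
  row 0: subtract 3/2×row1 = (1, 0, -11/4)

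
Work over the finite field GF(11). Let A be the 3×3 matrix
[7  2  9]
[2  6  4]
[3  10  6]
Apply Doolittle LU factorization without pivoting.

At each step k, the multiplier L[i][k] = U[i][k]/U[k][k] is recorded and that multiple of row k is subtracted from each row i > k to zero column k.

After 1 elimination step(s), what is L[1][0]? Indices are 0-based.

Step 1: pivot at (0,0) is 7.
  row1 ← row1 − (5)·row0  ⇒  L[1][0]=5, U row1=(0, 7, 3)
  row2 ← row2 − (2)·row0  ⇒  L[2][0]=2, U row2=(0, 6, 10)

L[1][0] = 5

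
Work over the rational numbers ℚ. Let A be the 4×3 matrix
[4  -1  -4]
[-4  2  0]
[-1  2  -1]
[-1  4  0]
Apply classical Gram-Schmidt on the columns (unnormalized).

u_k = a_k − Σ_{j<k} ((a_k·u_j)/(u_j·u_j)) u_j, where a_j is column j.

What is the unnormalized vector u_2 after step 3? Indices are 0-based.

Step 1: u_0 = a_0 = (4, -4, -1, -1).
Step 2: u_1 = a_1 − (-9/17)·u_0 = (19/17, -2/17, 25/17, 59/17).
Step 3: u_2 = a_2 − (-15/34)·u_0 − (-101/263)·u_1 = (-475/263, -476/263, -461/526, 469/526).

u_2 = (-475/263, -476/263, -461/526, 469/526)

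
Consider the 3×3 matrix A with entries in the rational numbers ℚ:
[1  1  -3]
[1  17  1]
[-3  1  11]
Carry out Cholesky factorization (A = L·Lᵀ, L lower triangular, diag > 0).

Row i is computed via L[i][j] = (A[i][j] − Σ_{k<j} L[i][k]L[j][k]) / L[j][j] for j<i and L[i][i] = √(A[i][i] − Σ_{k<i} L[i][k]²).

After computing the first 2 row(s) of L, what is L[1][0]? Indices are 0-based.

L[1][0] = 1

Step 1: L[0][0] = √(1) = 1.
  L[1][0] = (1) / L[0][0] = 1.
Step 2: L[1][1] = √(16) = 4.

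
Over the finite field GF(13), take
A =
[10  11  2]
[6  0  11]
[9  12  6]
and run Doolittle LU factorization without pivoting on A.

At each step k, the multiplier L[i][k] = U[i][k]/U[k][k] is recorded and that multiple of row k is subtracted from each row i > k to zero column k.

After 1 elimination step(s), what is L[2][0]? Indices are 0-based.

k=0: U[0][0]=10
  eliminate (1,0): mult=11, new row 1: (0, 9, 2); set L[1][0]=11
  eliminate (2,0): mult=10, new row 2: (0, 6, 12); set L[2][0]=10

L[2][0] = 10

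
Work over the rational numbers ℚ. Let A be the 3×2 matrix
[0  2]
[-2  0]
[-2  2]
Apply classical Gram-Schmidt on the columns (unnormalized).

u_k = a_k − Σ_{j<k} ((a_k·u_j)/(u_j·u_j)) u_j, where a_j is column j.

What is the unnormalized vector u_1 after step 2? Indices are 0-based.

u_1 = (2, -1, 1)

Step 1: u_0 = a_0 = (0, -2, -2).
Step 2: u_1 = a_1 − (-1/2)·u_0 = (2, -1, 1).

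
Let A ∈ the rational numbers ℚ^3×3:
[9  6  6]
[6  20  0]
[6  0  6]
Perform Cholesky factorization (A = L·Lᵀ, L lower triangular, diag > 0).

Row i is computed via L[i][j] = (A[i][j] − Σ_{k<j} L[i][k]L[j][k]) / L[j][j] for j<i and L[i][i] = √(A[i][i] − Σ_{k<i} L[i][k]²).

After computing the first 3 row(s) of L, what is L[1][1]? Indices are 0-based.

L[1][1] = 4

Step 1: L[0][0] = √(9) = 3.
  L[1][0] = (6) / L[0][0] = 2.
Step 2: L[1][1] = √(16) = 4.
  L[2][0] = (6) / L[0][0] = 2.
  L[2][1] = (-4) / L[1][1] = -1.
Step 3: L[2][2] = √(1) = 1.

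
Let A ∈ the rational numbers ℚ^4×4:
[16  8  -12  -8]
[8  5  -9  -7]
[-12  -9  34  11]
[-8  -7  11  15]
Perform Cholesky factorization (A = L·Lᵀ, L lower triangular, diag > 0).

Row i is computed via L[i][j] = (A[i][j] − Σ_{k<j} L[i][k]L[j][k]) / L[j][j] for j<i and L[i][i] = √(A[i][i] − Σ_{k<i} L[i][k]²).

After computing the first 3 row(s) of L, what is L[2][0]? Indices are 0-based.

Step 1: L[0][0] = √(16) = 4.
  L[1][0] = (8) / L[0][0] = 2.
Step 2: L[1][1] = √(1) = 1.
  L[2][0] = (-12) / L[0][0] = -3.
  L[2][1] = (-3) / L[1][1] = -3.
Step 3: L[2][2] = √(16) = 4.

L[2][0] = -3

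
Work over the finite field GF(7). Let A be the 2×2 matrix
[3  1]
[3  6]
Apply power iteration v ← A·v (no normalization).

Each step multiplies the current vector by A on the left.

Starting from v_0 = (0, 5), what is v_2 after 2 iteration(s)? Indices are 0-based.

v_0 = (0, 5).
v_1 = A·v_0 = (5, 2).
v_2 = A·v_1 = (3, 6).

v_2 = (3, 6)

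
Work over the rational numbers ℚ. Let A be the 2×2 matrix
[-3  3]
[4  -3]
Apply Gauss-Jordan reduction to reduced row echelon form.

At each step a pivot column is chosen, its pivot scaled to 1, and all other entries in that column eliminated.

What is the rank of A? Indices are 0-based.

rank = 2

step 1: normalize row 0 (÷-3) = (1, -1)
  row 1: subtract 4×row0 = (0, 1)
step 2: normalize row 1 (÷1) = (0, 1)
  row 0: subtract -1×row1 = (1, 0)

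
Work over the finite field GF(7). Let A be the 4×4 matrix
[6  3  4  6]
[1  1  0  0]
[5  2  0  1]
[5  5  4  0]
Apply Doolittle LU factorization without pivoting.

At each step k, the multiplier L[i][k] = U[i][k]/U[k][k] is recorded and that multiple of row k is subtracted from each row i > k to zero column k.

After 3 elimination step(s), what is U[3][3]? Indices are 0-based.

Step 1: pivot at (0,0) is 6.
  row1 ← row1 − (6)·row0  ⇒  L[1][0]=6, U row1=(0, 4, 4, 6)
  row2 ← row2 − (2)·row0  ⇒  L[2][0]=2, U row2=(0, 3, 6, 3)
  row3 ← row3 − (2)·row0  ⇒  L[3][0]=2, U row3=(0, 6, 3, 2)
Step 2: pivot at (1,1) is 4.
  row2 ← row2 − (6)·row1  ⇒  L[2][1]=6, U row2=(0, 0, 3, 2)
  row3 ← row3 − (5)·row1  ⇒  L[3][1]=5, U row3=(0, 0, 4, 0)
Step 3: pivot at (2,2) is 3.
  row3 ← row3 − (6)·row2  ⇒  L[3][2]=6, U row3=(0, 0, 0, 2)

U[3][3] = 2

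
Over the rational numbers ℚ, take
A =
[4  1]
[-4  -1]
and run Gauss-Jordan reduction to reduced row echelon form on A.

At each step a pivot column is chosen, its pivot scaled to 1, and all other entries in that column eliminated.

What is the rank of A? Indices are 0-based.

rank = 1

pivot(0,0)=4: scale R0 → (1, 1/4)
  clear (1,0): R1 −= (-4)R0 → (0, 0)
col 1: no nonzero at/below row 1; advance.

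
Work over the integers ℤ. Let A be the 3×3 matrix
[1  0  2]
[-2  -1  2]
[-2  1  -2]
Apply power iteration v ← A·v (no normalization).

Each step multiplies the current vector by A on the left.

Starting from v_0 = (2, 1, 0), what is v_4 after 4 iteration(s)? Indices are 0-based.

v_4 = (8, 31, 9)

v_0 = (2, 1, 0).
v_1 = A·v_0 = (2, -5, -3).
v_2 = A·v_1 = (-4, -5, -3).
v_3 = A·v_2 = (-10, 7, 9).
v_4 = A·v_3 = (8, 31, 9).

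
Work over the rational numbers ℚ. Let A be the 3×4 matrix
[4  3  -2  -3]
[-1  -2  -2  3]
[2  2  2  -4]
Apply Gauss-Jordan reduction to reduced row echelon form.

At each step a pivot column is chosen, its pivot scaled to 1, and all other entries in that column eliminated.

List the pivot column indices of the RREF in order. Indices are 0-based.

step 1: normalize row 0 (÷4) = (1, 3/4, -1/2, -3/4)
  row 1: subtract -1×row0 = (0, -5/4, -5/2, 9/4)
  row 2: subtract 2×row0 = (0, 1/2, 3, -5/2)
step 2: normalize row 1 (÷-5/4) = (0, 1, 2, -9/5)
  row 0: subtract 3/4×row1 = (1, 0, -2, 3/5)
  row 2: subtract 1/2×row1 = (0, 0, 2, -8/5)
step 3: normalize row 2 (÷2) = (0, 0, 1, -4/5)
  row 0: subtract -2×row2 = (1, 0, 0, -1)
  row 1: subtract 2×row2 = (0, 1, 0, -1/5)

pivot columns: 0, 1, 2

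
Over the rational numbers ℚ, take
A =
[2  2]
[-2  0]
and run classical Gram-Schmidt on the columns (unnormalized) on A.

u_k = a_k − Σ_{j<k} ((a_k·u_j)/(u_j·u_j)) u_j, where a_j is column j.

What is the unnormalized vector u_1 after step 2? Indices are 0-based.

u_1 = (1, 1)

Step 1: u_0 = a_0 = (2, -2).
Step 2: u_1 = a_1 − (1/2)·u_0 = (1, 1).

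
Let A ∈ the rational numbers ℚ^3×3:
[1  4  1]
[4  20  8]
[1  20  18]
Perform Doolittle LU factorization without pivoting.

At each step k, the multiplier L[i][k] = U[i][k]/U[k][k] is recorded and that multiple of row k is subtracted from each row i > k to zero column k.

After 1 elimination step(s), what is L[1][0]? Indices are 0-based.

L[1][0] = 4

[col 0] pivot 1
  R1 -= 4*R0 → (0, 4, 4)  (L[1][0] := 4)
  R2 -= 1*R0 → (0, 16, 17)  (L[2][0] := 1)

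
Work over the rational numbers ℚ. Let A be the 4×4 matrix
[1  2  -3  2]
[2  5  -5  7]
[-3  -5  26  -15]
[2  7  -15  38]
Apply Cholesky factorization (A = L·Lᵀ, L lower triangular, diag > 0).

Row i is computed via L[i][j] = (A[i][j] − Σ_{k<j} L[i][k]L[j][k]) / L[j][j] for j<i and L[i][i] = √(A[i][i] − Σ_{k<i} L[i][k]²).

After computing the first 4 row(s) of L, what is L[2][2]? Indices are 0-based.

Step 1: L[0][0] = √(1) = 1.
  L[1][0] = (2) / L[0][0] = 2.
Step 2: L[1][1] = √(1) = 1.
  L[2][0] = (-3) / L[0][0] = -3.
  L[2][1] = (1) / L[1][1] = 1.
Step 3: L[2][2] = √(16) = 4.
  L[3][0] = (2) / L[0][0] = 2.
  L[3][1] = (3) / L[1][1] = 3.
  L[3][2] = (-12) / L[2][2] = -3.
Step 4: L[3][3] = √(16) = 4.

L[2][2] = 4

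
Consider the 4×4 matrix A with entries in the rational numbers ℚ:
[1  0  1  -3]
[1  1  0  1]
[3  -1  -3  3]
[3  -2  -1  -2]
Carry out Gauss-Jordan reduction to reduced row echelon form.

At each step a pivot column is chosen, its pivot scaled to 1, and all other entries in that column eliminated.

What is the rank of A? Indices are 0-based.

rank = 4

step 1: normalize row 0 (÷1) = (1, 0, 1, -3)
  row 1: subtract 1×row0 = (0, 1, -1, 4)
  row 2: subtract 3×row0 = (0, -1, -6, 12)
  row 3: subtract 3×row0 = (0, -2, -4, 7)
step 2: normalize row 1 (÷1) = (0, 1, -1, 4)
  row 2: subtract -1×row1 = (0, 0, -7, 16)
  row 3: subtract -2×row1 = (0, 0, -6, 15)
step 3: normalize row 2 (÷-7) = (0, 0, 1, -16/7)
  row 0: subtract 1×row2 = (1, 0, 0, -5/7)
  row 1: subtract -1×row2 = (0, 1, 0, 12/7)
  row 3: subtract -6×row2 = (0, 0, 0, 9/7)
step 4: normalize row 3 (÷9/7) = (0, 0, 0, 1)
  row 0: subtract -5/7×row3 = (1, 0, 0, 0)
  row 1: subtract 12/7×row3 = (0, 1, 0, 0)
  row 2: subtract -16/7×row3 = (0, 0, 1, 0)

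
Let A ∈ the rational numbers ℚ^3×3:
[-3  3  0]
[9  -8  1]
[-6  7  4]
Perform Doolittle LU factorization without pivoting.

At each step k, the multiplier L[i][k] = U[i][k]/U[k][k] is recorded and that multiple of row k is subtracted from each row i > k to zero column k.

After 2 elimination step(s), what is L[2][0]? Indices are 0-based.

[col 0] pivot -3
  R1 -= -3*R0 → (0, 1, 1)  (L[1][0] := -3)
  R2 -= 2*R0 → (0, 1, 4)  (L[2][0] := 2)
[col 1] pivot 1
  R2 -= 1*R1 → (0, 0, 3)  (L[2][1] := 1)

L[2][0] = 2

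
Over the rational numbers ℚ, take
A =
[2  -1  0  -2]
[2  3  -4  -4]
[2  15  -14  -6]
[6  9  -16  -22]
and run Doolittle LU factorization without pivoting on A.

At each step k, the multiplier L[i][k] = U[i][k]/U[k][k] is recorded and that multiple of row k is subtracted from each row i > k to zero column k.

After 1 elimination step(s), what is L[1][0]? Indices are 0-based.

L[1][0] = 1

Step 1: pivot at (0,0) is 2.
  row1 ← row1 − (1)·row0  ⇒  L[1][0]=1, U row1=(0, 4, -4, -2)
  row2 ← row2 − (1)·row0  ⇒  L[2][0]=1, U row2=(0, 16, -14, -4)
  row3 ← row3 − (3)·row0  ⇒  L[3][0]=3, U row3=(0, 12, -16, -16)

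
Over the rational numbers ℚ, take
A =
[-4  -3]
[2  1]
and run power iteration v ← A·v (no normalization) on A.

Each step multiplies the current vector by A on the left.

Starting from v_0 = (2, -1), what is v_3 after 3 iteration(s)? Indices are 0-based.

v_3 = (-23, 15)

v_0 = (2, -1).
v_1 = A·v_0 = (-5, 3).
v_2 = A·v_1 = (11, -7).
v_3 = A·v_2 = (-23, 15).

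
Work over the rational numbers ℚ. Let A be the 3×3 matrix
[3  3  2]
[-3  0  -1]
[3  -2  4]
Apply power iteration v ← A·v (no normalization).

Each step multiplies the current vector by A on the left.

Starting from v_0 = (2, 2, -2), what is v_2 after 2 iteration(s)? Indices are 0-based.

v_0 = (2, 2, -2).
v_1 = A·v_0 = (8, -4, -6).
v_2 = A·v_1 = (0, -18, 8).

v_2 = (0, -18, 8)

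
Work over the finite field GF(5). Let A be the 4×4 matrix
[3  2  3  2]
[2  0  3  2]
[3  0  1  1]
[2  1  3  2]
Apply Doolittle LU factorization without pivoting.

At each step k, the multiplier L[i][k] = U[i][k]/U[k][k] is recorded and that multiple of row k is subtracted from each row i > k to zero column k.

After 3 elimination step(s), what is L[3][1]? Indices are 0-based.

k=0: U[0][0]=3
  eliminate (1,0): mult=4, new row 1: (0, 2, 1, 4); set L[1][0]=4
  eliminate (2,0): mult=1, new row 2: (0, 3, 3, 4); set L[2][0]=1
  eliminate (3,0): mult=4, new row 3: (0, 3, 1, 4); set L[3][0]=4
k=1: U[1][1]=2
  eliminate (2,1): mult=4, new row 2: (0, 0, 4, 3); set L[2][1]=4
  eliminate (3,1): mult=4, new row 3: (0, 0, 2, 3); set L[3][1]=4
k=2: U[2][2]=4
  eliminate (3,2): mult=3, new row 3: (0, 0, 0, 4); set L[3][2]=3

L[3][1] = 4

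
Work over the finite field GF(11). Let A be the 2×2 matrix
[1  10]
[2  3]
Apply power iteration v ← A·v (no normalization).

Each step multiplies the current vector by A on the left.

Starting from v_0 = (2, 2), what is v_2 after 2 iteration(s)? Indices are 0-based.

v_2 = (1, 8)

v_0 = (2, 2).
v_1 = A·v_0 = (0, 10).
v_2 = A·v_1 = (1, 8).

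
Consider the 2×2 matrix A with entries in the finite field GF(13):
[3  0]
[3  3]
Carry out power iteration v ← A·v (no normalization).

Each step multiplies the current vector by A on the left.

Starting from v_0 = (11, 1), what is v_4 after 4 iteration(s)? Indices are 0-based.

v_4 = (7, 5)

v_0 = (11, 1).
v_1 = A·v_0 = (7, 10).
v_2 = A·v_1 = (8, 12).
v_3 = A·v_2 = (11, 8).
v_4 = A·v_3 = (7, 5).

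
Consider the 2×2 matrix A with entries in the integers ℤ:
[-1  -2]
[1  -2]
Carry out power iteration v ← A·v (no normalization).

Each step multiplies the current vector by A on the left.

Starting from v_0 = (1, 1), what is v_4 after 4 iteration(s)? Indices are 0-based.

v_0 = (1, 1).
v_1 = A·v_0 = (-3, -1).
v_2 = A·v_1 = (5, -1).
v_3 = A·v_2 = (-3, 7).
v_4 = A·v_3 = (-11, -17).

v_4 = (-11, -17)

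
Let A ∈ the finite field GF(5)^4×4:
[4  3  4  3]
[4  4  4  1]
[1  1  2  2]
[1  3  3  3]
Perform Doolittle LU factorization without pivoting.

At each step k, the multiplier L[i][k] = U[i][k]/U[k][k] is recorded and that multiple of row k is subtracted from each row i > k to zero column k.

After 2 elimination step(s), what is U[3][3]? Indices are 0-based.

k=0: U[0][0]=4
  eliminate (1,0): mult=1, new row 1: (0, 1, 0, 3); set L[1][0]=1
  eliminate (2,0): mult=4, new row 2: (0, 4, 1, 0); set L[2][0]=4
  eliminate (3,0): mult=4, new row 3: (0, 1, 2, 1); set L[3][0]=4
k=1: U[1][1]=1
  eliminate (2,1): mult=4, new row 2: (0, 0, 1, 3); set L[2][1]=4
  eliminate (3,1): mult=1, new row 3: (0, 0, 2, 3); set L[3][1]=1

U[3][3] = 3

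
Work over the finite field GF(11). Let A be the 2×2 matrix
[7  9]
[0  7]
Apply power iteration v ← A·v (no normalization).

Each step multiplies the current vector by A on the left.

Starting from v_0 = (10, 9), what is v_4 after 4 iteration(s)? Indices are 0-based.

v_0 = (10, 9).
v_1 = A·v_0 = (8, 8).
v_2 = A·v_1 = (7, 1).
v_3 = A·v_2 = (3, 7).
v_4 = A·v_3 = (7, 5).

v_4 = (7, 5)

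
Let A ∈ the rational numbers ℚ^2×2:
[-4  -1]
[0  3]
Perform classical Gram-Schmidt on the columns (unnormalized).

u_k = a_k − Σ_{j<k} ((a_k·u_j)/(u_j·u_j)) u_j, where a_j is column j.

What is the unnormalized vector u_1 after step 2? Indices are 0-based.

u_1 = (0, 3)

Step 1: u_0 = a_0 = (-4, 0).
Step 2: u_1 = a_1 − (1/4)·u_0 = (0, 3).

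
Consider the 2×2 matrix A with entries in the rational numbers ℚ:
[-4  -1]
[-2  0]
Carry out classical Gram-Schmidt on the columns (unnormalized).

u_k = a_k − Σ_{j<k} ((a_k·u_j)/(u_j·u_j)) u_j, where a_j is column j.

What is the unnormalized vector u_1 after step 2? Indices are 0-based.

u_1 = (-1/5, 2/5)

Step 1: u_0 = a_0 = (-4, -2).
Step 2: u_1 = a_1 − (1/5)·u_0 = (-1/5, 2/5).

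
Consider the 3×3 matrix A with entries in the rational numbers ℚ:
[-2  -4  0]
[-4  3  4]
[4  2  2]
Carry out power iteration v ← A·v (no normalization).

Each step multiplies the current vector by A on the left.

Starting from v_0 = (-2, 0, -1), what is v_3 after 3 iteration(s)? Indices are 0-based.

v_3 = (224, -20, -176)

v_0 = (-2, 0, -1).
v_1 = A·v_0 = (4, 4, -10).
v_2 = A·v_1 = (-24, -44, 4).
v_3 = A·v_2 = (224, -20, -176).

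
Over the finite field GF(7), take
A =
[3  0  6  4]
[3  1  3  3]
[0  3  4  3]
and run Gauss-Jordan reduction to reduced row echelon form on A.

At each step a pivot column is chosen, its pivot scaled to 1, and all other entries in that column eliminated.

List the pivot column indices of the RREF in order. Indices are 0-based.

pivot(0,0)=3: scale R0 → (1, 0, 2, 6)
  clear (1,0): R1 −= (3)R0 → (0, 1, 4, 6)
pivot(1,1)=1: scale R1 → (0, 1, 4, 6)
  clear (2,1): R2 −= (3)R1 → (0, 0, 6, 6)
pivot(2,2)=6: scale R2 → (0, 0, 1, 1)
  clear (0,2): R0 −= (2)R2 → (1, 0, 0, 4)
  clear (1,2): R1 −= (4)R2 → (0, 1, 0, 2)

pivot columns: 0, 1, 2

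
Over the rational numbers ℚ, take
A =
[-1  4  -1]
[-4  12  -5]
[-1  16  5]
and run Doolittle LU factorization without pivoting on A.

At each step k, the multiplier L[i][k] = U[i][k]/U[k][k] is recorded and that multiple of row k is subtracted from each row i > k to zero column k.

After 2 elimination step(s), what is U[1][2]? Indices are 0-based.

Step 1: pivot at (0,0) is -1.
  row1 ← row1 − (4)·row0  ⇒  L[1][0]=4, U row1=(0, -4, -1)
  row2 ← row2 − (1)·row0  ⇒  L[2][0]=1, U row2=(0, 12, 6)
Step 2: pivot at (1,1) is -4.
  row2 ← row2 − (-3)·row1  ⇒  L[2][1]=-3, U row2=(0, 0, 3)

U[1][2] = -1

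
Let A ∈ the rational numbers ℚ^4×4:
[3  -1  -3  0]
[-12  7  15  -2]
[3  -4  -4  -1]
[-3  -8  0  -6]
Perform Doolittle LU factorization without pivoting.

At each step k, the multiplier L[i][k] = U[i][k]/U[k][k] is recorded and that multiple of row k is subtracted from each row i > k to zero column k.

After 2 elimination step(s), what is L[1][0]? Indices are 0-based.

L[1][0] = -4

Step 1: pivot at (0,0) is 3.
  row1 ← row1 − (-4)·row0  ⇒  L[1][0]=-4, U row1=(0, 3, 3, -2)
  row2 ← row2 − (1)·row0  ⇒  L[2][0]=1, U row2=(0, -3, -1, -1)
  row3 ← row3 − (-1)·row0  ⇒  L[3][0]=-1, U row3=(0, -9, -3, -6)
Step 2: pivot at (1,1) is 3.
  row2 ← row2 − (-1)·row1  ⇒  L[2][1]=-1, U row2=(0, 0, 2, -3)
  row3 ← row3 − (-3)·row1  ⇒  L[3][1]=-3, U row3=(0, 0, 6, -12)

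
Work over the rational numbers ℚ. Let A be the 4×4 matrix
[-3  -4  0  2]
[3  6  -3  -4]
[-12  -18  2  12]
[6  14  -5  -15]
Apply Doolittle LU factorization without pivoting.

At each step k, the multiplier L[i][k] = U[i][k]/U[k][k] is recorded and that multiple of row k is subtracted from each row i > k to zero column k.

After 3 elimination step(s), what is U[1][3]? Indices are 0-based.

U[1][3] = -2

[col 0] pivot -3
  R1 -= -1*R0 → (0, 2, -3, -2)  (L[1][0] := -1)
  R2 -= 4*R0 → (0, -2, 2, 4)  (L[2][0] := 4)
  R3 -= -2*R0 → (0, 6, -5, -11)  (L[3][0] := -2)
[col 1] pivot 2
  R2 -= -1*R1 → (0, 0, -1, 2)  (L[2][1] := -1)
  R3 -= 3*R1 → (0, 0, 4, -5)  (L[3][1] := 3)
[col 2] pivot -1
  R3 -= -4*R2 → (0, 0, 0, 3)  (L[3][2] := -4)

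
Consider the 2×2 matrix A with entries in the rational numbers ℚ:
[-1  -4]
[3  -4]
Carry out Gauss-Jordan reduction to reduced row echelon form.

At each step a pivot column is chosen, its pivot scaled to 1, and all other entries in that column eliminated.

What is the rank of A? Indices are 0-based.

rank = 2

[1] R0 /= -1  ⇒  (1, 4)
     R1 -= 3·R0  ⇒  (0, -16)
[2] R1 /= -16  ⇒  (0, 1)
     R0 -= 4·R1  ⇒  (1, 0)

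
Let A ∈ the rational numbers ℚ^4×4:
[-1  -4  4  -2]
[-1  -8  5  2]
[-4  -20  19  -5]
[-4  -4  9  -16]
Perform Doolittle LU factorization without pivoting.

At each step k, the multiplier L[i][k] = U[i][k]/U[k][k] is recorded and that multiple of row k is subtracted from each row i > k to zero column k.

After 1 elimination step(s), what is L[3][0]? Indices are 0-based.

k=0: U[0][0]=-1
  eliminate (1,0): mult=1, new row 1: (0, -4, 1, 4); set L[1][0]=1
  eliminate (2,0): mult=4, new row 2: (0, -4, 3, 3); set L[2][0]=4
  eliminate (3,0): mult=4, new row 3: (0, 12, -7, -8); set L[3][0]=4

L[3][0] = 4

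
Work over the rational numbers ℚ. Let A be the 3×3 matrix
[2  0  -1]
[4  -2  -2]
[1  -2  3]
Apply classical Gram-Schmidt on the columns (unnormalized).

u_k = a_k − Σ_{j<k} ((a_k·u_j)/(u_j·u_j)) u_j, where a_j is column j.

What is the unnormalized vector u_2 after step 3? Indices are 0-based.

u_2 = (21/17, -14/17, 14/17)

Step 1: u_0 = a_0 = (2, 4, 1).
Step 2: u_1 = a_1 − (-10/21)·u_0 = (20/21, -2/21, -32/21).
Step 3: u_2 = a_2 − (-1/3)·u_0 − (-28/17)·u_1 = (21/17, -14/17, 14/17).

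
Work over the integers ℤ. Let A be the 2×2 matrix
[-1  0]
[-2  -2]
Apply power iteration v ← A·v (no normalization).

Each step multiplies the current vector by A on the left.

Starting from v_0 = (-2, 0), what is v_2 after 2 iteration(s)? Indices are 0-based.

v_0 = (-2, 0).
v_1 = A·v_0 = (2, 4).
v_2 = A·v_1 = (-2, -12).

v_2 = (-2, -12)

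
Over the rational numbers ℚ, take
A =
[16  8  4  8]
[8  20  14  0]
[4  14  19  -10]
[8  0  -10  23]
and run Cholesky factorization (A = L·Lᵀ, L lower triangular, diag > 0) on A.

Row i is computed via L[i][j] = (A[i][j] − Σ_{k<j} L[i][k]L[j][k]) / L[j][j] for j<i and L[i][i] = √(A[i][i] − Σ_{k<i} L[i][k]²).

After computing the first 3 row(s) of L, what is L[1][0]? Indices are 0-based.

Step 1: L[0][0] = √(16) = 4.
  L[1][0] = (8) / L[0][0] = 2.
Step 2: L[1][1] = √(16) = 4.
  L[2][0] = (4) / L[0][0] = 1.
  L[2][1] = (12) / L[1][1] = 3.
Step 3: L[2][2] = √(9) = 3.

L[1][0] = 2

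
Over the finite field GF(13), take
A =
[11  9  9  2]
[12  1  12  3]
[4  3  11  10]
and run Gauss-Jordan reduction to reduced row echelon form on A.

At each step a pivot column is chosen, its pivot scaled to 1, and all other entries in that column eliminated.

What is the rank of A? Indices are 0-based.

rank = 3

pivot(0,0)=11: scale R0 → (1, 2, 2, 12)
  clear (1,0): R1 −= (12)R0 → (0, 3, 1, 2)
  clear (2,0): R2 −= (4)R0 → (0, 8, 3, 1)
pivot(1,1)=3: scale R1 → (0, 1, 9, 5)
  clear (0,1): R0 −= (2)R1 → (1, 0, 10, 2)
  clear (2,1): R2 −= (8)R1 → (0, 0, 9, 0)
pivot(2,2)=9: scale R2 → (0, 0, 1, 0)
  clear (0,2): R0 −= (10)R2 → (1, 0, 0, 2)
  clear (1,2): R1 −= (9)R2 → (0, 1, 0, 5)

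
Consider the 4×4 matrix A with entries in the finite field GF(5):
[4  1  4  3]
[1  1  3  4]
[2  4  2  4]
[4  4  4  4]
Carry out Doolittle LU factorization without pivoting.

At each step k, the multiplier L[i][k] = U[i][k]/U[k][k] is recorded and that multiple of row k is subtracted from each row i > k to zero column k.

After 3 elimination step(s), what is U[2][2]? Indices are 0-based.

Step 1: pivot at (0,0) is 4.
  row1 ← row1 − (4)·row0  ⇒  L[1][0]=4, U row1=(0, 2, 2, 2)
  row2 ← row2 − (3)·row0  ⇒  L[2][0]=3, U row2=(0, 1, 0, 0)
  row3 ← row3 − (1)·row0  ⇒  L[3][0]=1, U row3=(0, 3, 0, 1)
Step 2: pivot at (1,1) is 2.
  row2 ← row2 − (3)·row1  ⇒  L[2][1]=3, U row2=(0, 0, 4, 4)
  row3 ← row3 − (4)·row1  ⇒  L[3][1]=4, U row3=(0, 0, 2, 3)
Step 3: pivot at (2,2) is 4.
  row3 ← row3 − (3)·row2  ⇒  L[3][2]=3, U row3=(0, 0, 0, 1)

U[2][2] = 4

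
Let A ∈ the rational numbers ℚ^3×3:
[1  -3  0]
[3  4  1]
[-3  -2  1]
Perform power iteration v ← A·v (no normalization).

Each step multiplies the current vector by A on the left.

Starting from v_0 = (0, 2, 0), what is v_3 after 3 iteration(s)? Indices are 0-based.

v_3 = (-60, -52, 68)

v_0 = (0, 2, 0).
v_1 = A·v_0 = (-6, 8, -4).
v_2 = A·v_1 = (-30, 10, -2).
v_3 = A·v_2 = (-60, -52, 68).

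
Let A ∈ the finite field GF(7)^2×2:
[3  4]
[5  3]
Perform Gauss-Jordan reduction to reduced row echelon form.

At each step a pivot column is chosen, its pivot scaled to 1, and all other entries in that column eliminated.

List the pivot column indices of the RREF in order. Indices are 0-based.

pivot columns: 0, 1

step 1: normalize row 0 (÷3) = (1, 6)
  row 1: subtract 5×row0 = (0, 1)
step 2: normalize row 1 (÷1) = (0, 1)
  row 0: subtract 6×row1 = (1, 0)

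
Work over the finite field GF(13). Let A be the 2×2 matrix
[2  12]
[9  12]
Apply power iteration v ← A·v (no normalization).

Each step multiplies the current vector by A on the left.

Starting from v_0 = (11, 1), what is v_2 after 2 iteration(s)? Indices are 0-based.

v_0 = (11, 1).
v_1 = A·v_0 = (8, 7).
v_2 = A·v_1 = (9, 0).

v_2 = (9, 0)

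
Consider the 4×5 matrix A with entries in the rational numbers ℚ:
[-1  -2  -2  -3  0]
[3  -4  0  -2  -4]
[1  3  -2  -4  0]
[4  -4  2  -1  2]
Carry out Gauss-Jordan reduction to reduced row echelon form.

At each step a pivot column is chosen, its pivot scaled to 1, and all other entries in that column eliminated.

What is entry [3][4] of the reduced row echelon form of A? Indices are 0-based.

M[3][4] = -7/2

[1] R0 /= -1  ⇒  (1, 2, 2, 3, 0)
     R1 -= 3·R0  ⇒  (0, -10, -6, -11, -4)
     R2 -= 1·R0  ⇒  (0, 1, -4, -7, 0)
     R3 -= 4·R0  ⇒  (0, -12, -6, -13, 2)
[2] R1 /= -10  ⇒  (0, 1, 3/5, 11/10, 2/5)
     R0 -= 2·R1  ⇒  (1, 0, 4/5, 4/5, -4/5)
     R2 -= 1·R1  ⇒  (0, 0, -23/5, -81/10, -2/5)
     R3 -= -12·R1  ⇒  (0, 0, 6/5, 1/5, 34/5)
[3] R2 /= -23/5  ⇒  (0, 0, 1, 81/46, 2/23)
     R0 -= 4/5·R2  ⇒  (1, 0, 0, -14/23, -20/23)
     R1 -= 3/5·R2  ⇒  (0, 1, 0, 1/23, 8/23)
     R3 -= 6/5·R2  ⇒  (0, 0, 0, -44/23, 154/23)
[4] R3 /= -44/23  ⇒  (0, 0, 0, 1, -7/2)
     R0 -= -14/23·R3  ⇒  (1, 0, 0, 0, -3)
     R1 -= 1/23·R3  ⇒  (0, 1, 0, 0, 1/2)
     R2 -= 81/46·R3  ⇒  (0, 0, 1, 0, 25/4)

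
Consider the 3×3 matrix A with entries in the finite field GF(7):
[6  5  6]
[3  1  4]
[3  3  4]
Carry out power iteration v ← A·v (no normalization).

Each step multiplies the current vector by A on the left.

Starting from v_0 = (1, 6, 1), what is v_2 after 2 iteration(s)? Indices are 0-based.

v_2 = (5, 1, 6)

v_0 = (1, 6, 1).
v_1 = A·v_0 = (0, 6, 4).
v_2 = A·v_1 = (5, 1, 6).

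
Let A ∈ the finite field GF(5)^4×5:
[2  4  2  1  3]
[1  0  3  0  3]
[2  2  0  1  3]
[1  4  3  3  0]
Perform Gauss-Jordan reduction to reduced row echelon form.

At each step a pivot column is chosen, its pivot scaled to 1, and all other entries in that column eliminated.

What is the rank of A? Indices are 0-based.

pivot(0,0)=2: scale R0 → (1, 2, 1, 3, 4)
  clear (1,0): R1 −= (1)R0 → (0, 3, 2, 2, 4)
  clear (2,0): R2 −= (2)R0 → (0, 3, 3, 0, 0)
  clear (3,0): R3 −= (1)R0 → (0, 2, 2, 0, 1)
pivot(1,1)=3: scale R1 → (0, 1, 4, 4, 3)
  clear (0,1): R0 −= (2)R1 → (1, 0, 3, 0, 3)
  clear (2,1): R2 −= (3)R1 → (0, 0, 1, 3, 1)
  clear (3,1): R3 −= (2)R1 → (0, 0, 4, 2, 0)
pivot(2,2)=1: scale R2 → (0, 0, 1, 3, 1)
  clear (0,2): R0 −= (3)R2 → (1, 0, 0, 1, 0)
  clear (1,2): R1 −= (4)R2 → (0, 1, 0, 2, 4)
  clear (3,2): R3 −= (4)R2 → (0, 0, 0, 0, 1)
col 3: no nonzero at/below row 3; advance.
pivot(3,4)=1: scale R3 → (0, 0, 0, 0, 1)
  clear (1,4): R1 −= (4)R3 → (0, 1, 0, 2, 0)
  clear (2,4): R2 −= (1)R3 → (0, 0, 1, 3, 0)

rank = 4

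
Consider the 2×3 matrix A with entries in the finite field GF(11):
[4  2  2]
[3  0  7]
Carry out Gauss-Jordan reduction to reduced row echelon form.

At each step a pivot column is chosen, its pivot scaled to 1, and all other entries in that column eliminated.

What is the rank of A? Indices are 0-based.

rank = 2

[1] R0 /= 4  ⇒  (1, 6, 6)
     R1 -= 3·R0  ⇒  (0, 4, 0)
[2] R1 /= 4  ⇒  (0, 1, 0)
     R0 -= 6·R1  ⇒  (1, 0, 6)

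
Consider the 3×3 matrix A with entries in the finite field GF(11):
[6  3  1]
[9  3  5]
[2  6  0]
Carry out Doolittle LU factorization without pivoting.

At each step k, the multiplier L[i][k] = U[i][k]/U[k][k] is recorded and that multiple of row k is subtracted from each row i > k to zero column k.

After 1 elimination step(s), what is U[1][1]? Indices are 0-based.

[col 0] pivot 6
  R1 -= 7*R0 → (0, 4, 9)  (L[1][0] := 7)
  R2 -= 4*R0 → (0, 5, 7)  (L[2][0] := 4)

U[1][1] = 4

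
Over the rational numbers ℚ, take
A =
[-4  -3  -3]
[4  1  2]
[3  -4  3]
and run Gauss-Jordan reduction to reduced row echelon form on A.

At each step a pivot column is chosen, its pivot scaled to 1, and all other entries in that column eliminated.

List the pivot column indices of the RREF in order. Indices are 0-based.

pivot columns: 0, 1, 2

[1] R0 /= -4  ⇒  (1, 3/4, 3/4)
     R1 -= 4·R0  ⇒  (0, -2, -1)
     R2 -= 3·R0  ⇒  (0, -25/4, 3/4)
[2] R1 /= -2  ⇒  (0, 1, 1/2)
     R0 -= 3/4·R1  ⇒  (1, 0, 3/8)
     R2 -= -25/4·R1  ⇒  (0, 0, 31/8)
[3] R2 /= 31/8  ⇒  (0, 0, 1)
     R0 -= 3/8·R2  ⇒  (1, 0, 0)
     R1 -= 1/2·R2  ⇒  (0, 1, 0)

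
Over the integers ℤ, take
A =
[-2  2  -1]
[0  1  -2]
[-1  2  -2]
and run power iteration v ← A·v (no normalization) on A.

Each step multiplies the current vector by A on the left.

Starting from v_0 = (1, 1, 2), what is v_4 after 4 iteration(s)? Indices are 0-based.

v_4 = (-7, -3, -6)

v_0 = (1, 1, 2).
v_1 = A·v_0 = (-2, -3, -3).
v_2 = A·v_1 = (1, 3, 2).
v_3 = A·v_2 = (2, -1, 1).
v_4 = A·v_3 = (-7, -3, -6).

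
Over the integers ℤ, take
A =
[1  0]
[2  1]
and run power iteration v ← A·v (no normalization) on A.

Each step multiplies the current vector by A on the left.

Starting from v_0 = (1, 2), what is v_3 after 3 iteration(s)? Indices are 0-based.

v_3 = (1, 8)

v_0 = (1, 2).
v_1 = A·v_0 = (1, 4).
v_2 = A·v_1 = (1, 6).
v_3 = A·v_2 = (1, 8).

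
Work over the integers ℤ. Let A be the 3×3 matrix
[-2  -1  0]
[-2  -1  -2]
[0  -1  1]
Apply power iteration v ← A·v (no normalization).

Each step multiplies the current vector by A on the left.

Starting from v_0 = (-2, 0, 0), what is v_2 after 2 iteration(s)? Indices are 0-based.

v_0 = (-2, 0, 0).
v_1 = A·v_0 = (4, 4, 0).
v_2 = A·v_1 = (-12, -12, -4).

v_2 = (-12, -12, -4)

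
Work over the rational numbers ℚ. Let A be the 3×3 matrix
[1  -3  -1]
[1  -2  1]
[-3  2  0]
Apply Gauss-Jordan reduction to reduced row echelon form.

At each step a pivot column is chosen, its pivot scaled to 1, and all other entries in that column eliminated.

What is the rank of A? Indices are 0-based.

[1] R0 /= 1  ⇒  (1, -3, -1)
     R1 -= 1·R0  ⇒  (0, 1, 2)
     R2 -= -3·R0  ⇒  (0, -7, -3)
[2] R1 /= 1  ⇒  (0, 1, 2)
     R0 -= -3·R1  ⇒  (1, 0, 5)
     R2 -= -7·R1  ⇒  (0, 0, 11)
[3] R2 /= 11  ⇒  (0, 0, 1)
     R0 -= 5·R2  ⇒  (1, 0, 0)
     R1 -= 2·R2  ⇒  (0, 1, 0)

rank = 3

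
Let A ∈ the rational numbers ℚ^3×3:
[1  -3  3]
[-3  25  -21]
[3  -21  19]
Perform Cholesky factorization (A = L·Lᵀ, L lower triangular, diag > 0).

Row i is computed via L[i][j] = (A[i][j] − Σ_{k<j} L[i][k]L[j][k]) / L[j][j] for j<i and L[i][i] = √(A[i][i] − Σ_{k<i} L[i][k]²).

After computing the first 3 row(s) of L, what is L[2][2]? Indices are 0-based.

L[2][2] = 1

Step 1: L[0][0] = √(1) = 1.
  L[1][0] = (-3) / L[0][0] = -3.
Step 2: L[1][1] = √(16) = 4.
  L[2][0] = (3) / L[0][0] = 3.
  L[2][1] = (-12) / L[1][1] = -3.
Step 3: L[2][2] = √(1) = 1.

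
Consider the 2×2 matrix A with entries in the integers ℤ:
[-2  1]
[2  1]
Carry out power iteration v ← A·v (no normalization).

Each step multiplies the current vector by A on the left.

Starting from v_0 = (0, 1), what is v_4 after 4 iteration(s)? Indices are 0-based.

v_4 = (-9, 11)

v_0 = (0, 1).
v_1 = A·v_0 = (1, 1).
v_2 = A·v_1 = (-1, 3).
v_3 = A·v_2 = (5, 1).
v_4 = A·v_3 = (-9, 11).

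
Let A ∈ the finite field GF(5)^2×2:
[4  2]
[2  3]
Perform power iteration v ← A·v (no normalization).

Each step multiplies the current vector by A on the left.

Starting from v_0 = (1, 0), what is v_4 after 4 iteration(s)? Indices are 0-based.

v_0 = (1, 0).
v_1 = A·v_0 = (4, 2).
v_2 = A·v_1 = (0, 4).
v_3 = A·v_2 = (3, 2).
v_4 = A·v_3 = (1, 2).

v_4 = (1, 2)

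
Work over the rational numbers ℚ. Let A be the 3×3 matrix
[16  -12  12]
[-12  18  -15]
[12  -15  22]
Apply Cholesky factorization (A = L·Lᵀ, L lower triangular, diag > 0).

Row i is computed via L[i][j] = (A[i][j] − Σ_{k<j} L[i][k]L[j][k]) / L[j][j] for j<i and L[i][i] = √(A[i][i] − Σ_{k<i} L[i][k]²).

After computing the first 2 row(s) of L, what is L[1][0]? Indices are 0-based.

Step 1: L[0][0] = √(16) = 4.
  L[1][0] = (-12) / L[0][0] = -3.
Step 2: L[1][1] = √(9) = 3.

L[1][0] = -3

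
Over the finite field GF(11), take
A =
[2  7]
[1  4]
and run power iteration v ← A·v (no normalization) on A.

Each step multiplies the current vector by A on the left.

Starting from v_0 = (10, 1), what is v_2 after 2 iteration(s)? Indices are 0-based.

v_0 = (10, 1).
v_1 = A·v_0 = (5, 3).
v_2 = A·v_1 = (9, 6).

v_2 = (9, 6)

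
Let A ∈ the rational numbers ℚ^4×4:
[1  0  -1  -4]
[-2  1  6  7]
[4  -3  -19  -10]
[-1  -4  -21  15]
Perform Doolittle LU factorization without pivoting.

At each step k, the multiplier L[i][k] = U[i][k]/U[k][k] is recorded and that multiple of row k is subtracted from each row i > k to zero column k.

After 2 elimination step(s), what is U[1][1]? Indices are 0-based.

U[1][1] = 1

Step 1: pivot at (0,0) is 1.
  row1 ← row1 − (-2)·row0  ⇒  L[1][0]=-2, U row1=(0, 1, 4, -1)
  row2 ← row2 − (4)·row0  ⇒  L[2][0]=4, U row2=(0, -3, -15, 6)
  row3 ← row3 − (-1)·row0  ⇒  L[3][0]=-1, U row3=(0, -4, -22, 11)
Step 2: pivot at (1,1) is 1.
  row2 ← row2 − (-3)·row1  ⇒  L[2][1]=-3, U row2=(0, 0, -3, 3)
  row3 ← row3 − (-4)·row1  ⇒  L[3][1]=-4, U row3=(0, 0, -6, 7)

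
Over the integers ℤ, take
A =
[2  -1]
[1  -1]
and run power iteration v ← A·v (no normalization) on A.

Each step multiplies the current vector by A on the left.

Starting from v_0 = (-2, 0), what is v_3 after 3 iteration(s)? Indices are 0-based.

v_3 = (-10, -4)

v_0 = (-2, 0).
v_1 = A·v_0 = (-4, -2).
v_2 = A·v_1 = (-6, -2).
v_3 = A·v_2 = (-10, -4).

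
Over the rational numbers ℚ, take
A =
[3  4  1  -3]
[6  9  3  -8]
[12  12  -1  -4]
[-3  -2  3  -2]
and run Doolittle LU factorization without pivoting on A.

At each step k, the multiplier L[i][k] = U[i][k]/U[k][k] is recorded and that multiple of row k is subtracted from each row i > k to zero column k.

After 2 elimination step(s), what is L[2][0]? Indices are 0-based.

Step 1: pivot at (0,0) is 3.
  row1 ← row1 − (2)·row0  ⇒  L[1][0]=2, U row1=(0, 1, 1, -2)
  row2 ← row2 − (4)·row0  ⇒  L[2][0]=4, U row2=(0, -4, -5, 8)
  row3 ← row3 − (-1)·row0  ⇒  L[3][0]=-1, U row3=(0, 2, 4, -5)
Step 2: pivot at (1,1) is 1.
  row2 ← row2 − (-4)·row1  ⇒  L[2][1]=-4, U row2=(0, 0, -1, 0)
  row3 ← row3 − (2)·row1  ⇒  L[3][1]=2, U row3=(0, 0, 2, -1)

L[2][0] = 4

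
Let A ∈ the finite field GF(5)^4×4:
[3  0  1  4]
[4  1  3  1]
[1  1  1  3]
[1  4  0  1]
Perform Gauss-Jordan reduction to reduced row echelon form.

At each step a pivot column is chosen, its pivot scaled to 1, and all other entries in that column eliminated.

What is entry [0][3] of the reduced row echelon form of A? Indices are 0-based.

M[0][3] = 0

[1] R0 /= 3  ⇒  (1, 0, 2, 3)
     R1 -= 4·R0  ⇒  (0, 1, 0, 4)
     R2 -= 1·R0  ⇒  (0, 1, 4, 0)
     R3 -= 1·R0  ⇒  (0, 4, 3, 3)
[2] R1 /= 1  ⇒  (0, 1, 0, 4)
     R2 -= 1·R1  ⇒  (0, 0, 4, 1)
     R3 -= 4·R1  ⇒  (0, 0, 3, 2)
[3] R2 /= 4  ⇒  (0, 0, 1, 4)
     R0 -= 2·R2  ⇒  (1, 0, 0, 0)
     R3 -= 3·R2  ⇒  (0, 0, 0, 0)
column 3 empty below row 3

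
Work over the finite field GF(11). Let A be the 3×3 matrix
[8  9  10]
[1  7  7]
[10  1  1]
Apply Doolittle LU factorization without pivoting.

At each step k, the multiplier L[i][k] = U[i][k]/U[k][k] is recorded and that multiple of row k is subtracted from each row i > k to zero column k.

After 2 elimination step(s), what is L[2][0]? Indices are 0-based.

L[2][0] = 4

k=0: U[0][0]=8
  eliminate (1,0): mult=7, new row 1: (0, 10, 3); set L[1][0]=7
  eliminate (2,0): mult=4, new row 2: (0, 9, 5); set L[2][0]=4
k=1: U[1][1]=10
  eliminate (2,1): mult=2, new row 2: (0, 0, 10); set L[2][1]=2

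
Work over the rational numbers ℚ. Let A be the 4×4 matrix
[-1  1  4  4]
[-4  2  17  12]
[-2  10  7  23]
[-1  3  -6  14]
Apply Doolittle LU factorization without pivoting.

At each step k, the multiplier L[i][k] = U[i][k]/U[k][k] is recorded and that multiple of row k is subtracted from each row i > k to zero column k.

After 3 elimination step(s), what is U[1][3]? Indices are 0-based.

U[1][3] = -4

[col 0] pivot -1
  R1 -= 4*R0 → (0, -2, 1, -4)  (L[1][0] := 4)
  R2 -= 2*R0 → (0, 8, -1, 15)  (L[2][0] := 2)
  R3 -= 1*R0 → (0, 2, -10, 10)  (L[3][0] := 1)
[col 1] pivot -2
  R2 -= -4*R1 → (0, 0, 3, -1)  (L[2][1] := -4)
  R3 -= -1*R1 → (0, 0, -9, 6)  (L[3][1] := -1)
[col 2] pivot 3
  R3 -= -3*R2 → (0, 0, 0, 3)  (L[3][2] := -3)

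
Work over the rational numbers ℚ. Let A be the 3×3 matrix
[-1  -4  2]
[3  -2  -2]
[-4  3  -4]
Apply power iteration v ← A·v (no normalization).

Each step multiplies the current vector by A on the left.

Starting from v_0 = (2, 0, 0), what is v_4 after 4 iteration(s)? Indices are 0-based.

v_4 = (570, 1110, -982)

v_0 = (2, 0, 0).
v_1 = A·v_0 = (-2, 6, -8).
v_2 = A·v_1 = (-38, -2, 58).
v_3 = A·v_2 = (162, -226, -86).
v_4 = A·v_3 = (570, 1110, -982).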